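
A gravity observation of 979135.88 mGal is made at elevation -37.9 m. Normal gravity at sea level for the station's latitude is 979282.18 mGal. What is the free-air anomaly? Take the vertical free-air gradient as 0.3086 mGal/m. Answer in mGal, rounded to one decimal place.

-158.0

Free-air correction = 0.3086 × -37.9 = -11.70 mGal
Free-air anomaly = 979135.88 − 979282.18 + (-11.70) = -158.00 mGal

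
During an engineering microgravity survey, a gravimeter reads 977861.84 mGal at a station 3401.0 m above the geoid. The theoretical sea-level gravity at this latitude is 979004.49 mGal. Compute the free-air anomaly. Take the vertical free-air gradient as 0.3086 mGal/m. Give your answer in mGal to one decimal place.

Free-air correction = 0.3086 × 3401.0 = 1049.55 mGal
Free-air anomaly = 977861.84 − 979004.49 + (1049.55) = -93.10 mGal

-93.1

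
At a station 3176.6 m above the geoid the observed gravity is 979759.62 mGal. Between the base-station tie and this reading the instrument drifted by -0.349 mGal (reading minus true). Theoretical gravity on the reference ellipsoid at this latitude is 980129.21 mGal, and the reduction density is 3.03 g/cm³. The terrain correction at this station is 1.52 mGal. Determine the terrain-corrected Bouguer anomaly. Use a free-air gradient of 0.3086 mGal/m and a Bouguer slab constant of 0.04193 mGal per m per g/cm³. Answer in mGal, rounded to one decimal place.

Drift-corrected reading = 979759.62 − (-0.349) = 979759.969 mGal
Free-air correction = 0.3086 × 3176.6 = 980.30 mGal
Free-air anomaly = 979759.969 − 980129.21 + (980.30) = 611.059 mGal
Bouguer slab correction = 0.04193 × 3.03 × 3176.6 = 403.58 mGal
Simple Bouguer anomaly = 611.059 − (403.58) = 207.479 mGal
Complete Bouguer anomaly = 207.479 + 1.52 = 208.999 mGal

209.0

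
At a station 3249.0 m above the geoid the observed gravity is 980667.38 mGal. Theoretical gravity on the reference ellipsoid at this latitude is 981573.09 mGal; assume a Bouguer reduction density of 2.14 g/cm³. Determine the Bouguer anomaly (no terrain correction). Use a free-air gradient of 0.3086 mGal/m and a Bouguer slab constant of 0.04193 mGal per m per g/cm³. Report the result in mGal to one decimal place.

Free-air correction = 0.3086 × 3249.0 = 1002.64 mGal
Free-air anomaly = 980667.38 − 981573.09 + (1002.64) = 96.93 mGal
Bouguer slab correction = 0.04193 × 2.14 × 3249.0 = 291.53 mGal
Simple Bouguer anomaly = 96.93 − (291.53) = -194.60 mGal

-194.6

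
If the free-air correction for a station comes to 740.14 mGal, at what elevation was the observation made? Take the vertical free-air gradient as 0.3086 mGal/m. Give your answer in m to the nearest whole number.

2398

h = 740.14 / 0.3086 = 2398.38 m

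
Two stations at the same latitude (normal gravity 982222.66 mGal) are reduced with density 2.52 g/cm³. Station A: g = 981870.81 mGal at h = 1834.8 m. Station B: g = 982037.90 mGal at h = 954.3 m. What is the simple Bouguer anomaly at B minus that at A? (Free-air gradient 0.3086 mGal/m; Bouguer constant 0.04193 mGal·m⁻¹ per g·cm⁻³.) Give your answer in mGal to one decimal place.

-11.6

Δg_SB(A) = 981870.81 − 982222.66 + 0.3086×1834.8 − 0.04193×2.52×1834.8 = 20.50 mGal
Δg_SB(B) = 982037.90 − 982222.66 + 0.3086×954.3 − 0.04193×2.52×954.3 = 8.90 mGal
Difference = 8.90 − (20.50) = -11.60 mGal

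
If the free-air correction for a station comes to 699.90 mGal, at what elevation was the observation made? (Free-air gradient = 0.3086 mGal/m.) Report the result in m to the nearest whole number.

h = 699.90 / 0.3086 = 2267.98 m

2268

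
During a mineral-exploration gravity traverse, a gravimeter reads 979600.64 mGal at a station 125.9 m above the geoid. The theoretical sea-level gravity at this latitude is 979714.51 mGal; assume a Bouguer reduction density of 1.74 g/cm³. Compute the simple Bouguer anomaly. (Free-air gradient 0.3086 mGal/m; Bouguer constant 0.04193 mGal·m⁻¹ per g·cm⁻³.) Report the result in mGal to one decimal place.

-84.2

Free-air correction = 0.3086 × 125.9 = 38.85 mGal
Free-air anomaly = 979600.64 − 979714.51 + (38.85) = -75.02 mGal
Bouguer slab correction = 0.04193 × 1.74 × 125.9 = 9.19 mGal
Simple Bouguer anomaly = -75.02 − (9.19) = -84.21 mGal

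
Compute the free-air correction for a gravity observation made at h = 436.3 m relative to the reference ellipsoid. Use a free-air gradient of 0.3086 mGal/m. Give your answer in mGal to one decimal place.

Free-air correction = 0.3086 × 436.3 = 134.6 mGal

134.6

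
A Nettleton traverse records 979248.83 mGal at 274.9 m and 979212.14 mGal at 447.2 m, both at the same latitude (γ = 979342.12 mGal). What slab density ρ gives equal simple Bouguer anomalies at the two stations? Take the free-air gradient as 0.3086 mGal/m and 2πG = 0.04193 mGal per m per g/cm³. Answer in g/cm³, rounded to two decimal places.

Δg_obs = 979212.14 − 979248.83 = -36.69 mGal over Δh = 447.2 − 274.9 = 172.3 m
Equal Bouguer anomalies ⇒ Δg_obs + (0.3086 − 0.04193ρ)·Δh = 0
0.3086 − 0.04193ρ = −Δg_obs/Δh = 0.21294
ρ = (0.3086 − 0.21294) / 0.04193 = 2.28 g/cm³

2.28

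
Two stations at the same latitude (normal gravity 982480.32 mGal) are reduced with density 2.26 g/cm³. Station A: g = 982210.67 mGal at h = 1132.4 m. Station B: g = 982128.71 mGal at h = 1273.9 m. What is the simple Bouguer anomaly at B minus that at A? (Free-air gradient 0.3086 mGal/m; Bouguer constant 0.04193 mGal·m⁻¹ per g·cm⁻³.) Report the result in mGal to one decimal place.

-51.7

Δg_SB(A) = 982210.67 − 982480.32 + 0.3086×1132.4 − 0.04193×2.26×1132.4 = -27.50 mGal
Δg_SB(B) = 982128.71 − 982480.32 + 0.3086×1273.9 − 0.04193×2.26×1273.9 = -79.20 mGal
Difference = -79.20 − (-27.50) = -51.70 mGal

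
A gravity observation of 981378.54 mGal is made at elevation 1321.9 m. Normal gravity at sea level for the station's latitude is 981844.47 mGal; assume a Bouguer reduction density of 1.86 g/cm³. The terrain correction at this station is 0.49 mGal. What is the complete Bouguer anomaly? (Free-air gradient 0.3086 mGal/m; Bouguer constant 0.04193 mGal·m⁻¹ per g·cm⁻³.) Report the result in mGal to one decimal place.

-160.6

Free-air correction = 0.3086 × 1321.9 = 407.94 mGal
Free-air anomaly = 981378.54 − 981844.47 + (407.94) = -57.99 mGal
Bouguer slab correction = 0.04193 × 1.86 × 1321.9 = 103.09 mGal
Simple Bouguer anomaly = -57.99 − (103.09) = -161.08 mGal
Complete Bouguer anomaly = -161.08 + 0.49 = -160.59 mGal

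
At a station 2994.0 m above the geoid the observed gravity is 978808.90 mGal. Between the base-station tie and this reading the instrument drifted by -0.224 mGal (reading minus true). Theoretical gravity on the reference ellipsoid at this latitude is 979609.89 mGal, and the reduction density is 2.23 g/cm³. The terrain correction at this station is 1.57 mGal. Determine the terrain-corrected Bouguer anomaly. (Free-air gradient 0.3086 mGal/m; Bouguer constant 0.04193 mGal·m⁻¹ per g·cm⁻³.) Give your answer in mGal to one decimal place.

-155.2

Drift-corrected reading = 978808.90 − (-0.224) = 978809.124 mGal
Free-air correction = 0.3086 × 2994.0 = 923.95 mGal
Free-air anomaly = 978809.124 − 979609.89 + (923.95) = 123.184 mGal
Bouguer slab correction = 0.04193 × 2.23 × 2994.0 = 279.95 mGal
Simple Bouguer anomaly = 123.184 − (279.95) = -156.766 mGal
Complete Bouguer anomaly = -156.766 + 1.57 = -155.196 mGal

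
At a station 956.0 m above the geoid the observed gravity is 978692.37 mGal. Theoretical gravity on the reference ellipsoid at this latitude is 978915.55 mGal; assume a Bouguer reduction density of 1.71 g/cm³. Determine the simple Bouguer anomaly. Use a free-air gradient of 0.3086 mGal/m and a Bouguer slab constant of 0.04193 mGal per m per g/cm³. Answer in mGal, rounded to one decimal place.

Free-air correction = 0.3086 × 956.0 = 295.02 mGal
Free-air anomaly = 978692.37 − 978915.55 + (295.02) = 71.84 mGal
Bouguer slab correction = 0.04193 × 1.71 × 956.0 = 68.55 mGal
Simple Bouguer anomaly = 71.84 − (68.55) = 3.29 mGal

3.3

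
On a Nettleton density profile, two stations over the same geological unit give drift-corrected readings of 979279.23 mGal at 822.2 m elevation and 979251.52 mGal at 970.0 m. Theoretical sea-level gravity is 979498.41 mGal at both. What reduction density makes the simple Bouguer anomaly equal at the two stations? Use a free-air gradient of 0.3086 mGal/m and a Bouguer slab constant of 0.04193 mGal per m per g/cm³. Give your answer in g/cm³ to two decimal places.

Δg_obs = 979251.52 − 979279.23 = -27.71 mGal over Δh = 970.0 − 822.2 = 147.8 m
Equal Bouguer anomalies ⇒ Δg_obs + (0.3086 − 0.04193ρ)·Δh = 0
0.3086 − 0.04193ρ = −Δg_obs/Δh = 0.18748
ρ = (0.3086 − 0.18748) / 0.04193 = 2.89 g/cm³

2.89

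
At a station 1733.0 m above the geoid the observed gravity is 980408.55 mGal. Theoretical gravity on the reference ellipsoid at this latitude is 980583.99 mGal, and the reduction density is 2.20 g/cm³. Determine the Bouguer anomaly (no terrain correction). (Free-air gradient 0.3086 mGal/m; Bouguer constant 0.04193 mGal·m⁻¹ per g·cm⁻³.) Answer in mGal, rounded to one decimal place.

199.5

Free-air correction = 0.3086 × 1733.0 = 534.80 mGal
Free-air anomaly = 980408.55 − 980583.99 + (534.80) = 359.36 mGal
Bouguer slab correction = 0.04193 × 2.20 × 1733.0 = 159.86 mGal
Simple Bouguer anomaly = 359.36 − (159.86) = 199.50 mGal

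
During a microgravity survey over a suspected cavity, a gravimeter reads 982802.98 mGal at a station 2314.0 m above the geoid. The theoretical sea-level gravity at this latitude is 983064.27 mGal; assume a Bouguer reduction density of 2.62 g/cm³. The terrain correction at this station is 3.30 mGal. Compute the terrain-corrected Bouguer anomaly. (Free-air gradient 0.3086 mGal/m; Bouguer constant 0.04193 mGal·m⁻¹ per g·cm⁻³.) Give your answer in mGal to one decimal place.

Free-air correction = 0.3086 × 2314.0 = 714.10 mGal
Free-air anomaly = 982802.98 − 983064.27 + (714.10) = 452.81 mGal
Bouguer slab correction = 0.04193 × 2.62 × 2314.0 = 254.21 mGal
Simple Bouguer anomaly = 452.81 − (254.21) = 198.60 mGal
Complete Bouguer anomaly = 198.60 + 3.30 = 201.90 mGal

201.9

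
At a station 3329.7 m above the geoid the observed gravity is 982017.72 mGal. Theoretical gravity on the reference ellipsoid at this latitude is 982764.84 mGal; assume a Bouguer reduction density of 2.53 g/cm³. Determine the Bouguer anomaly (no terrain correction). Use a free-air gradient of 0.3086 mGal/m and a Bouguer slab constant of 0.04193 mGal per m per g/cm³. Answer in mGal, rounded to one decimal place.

Free-air correction = 0.3086 × 3329.7 = 1027.55 mGal
Free-air anomaly = 982017.72 − 982764.84 + (1027.55) = 280.43 mGal
Bouguer slab correction = 0.04193 × 2.53 × 3329.7 = 353.22 mGal
Simple Bouguer anomaly = 280.43 − (353.22) = -72.79 mGal

-72.8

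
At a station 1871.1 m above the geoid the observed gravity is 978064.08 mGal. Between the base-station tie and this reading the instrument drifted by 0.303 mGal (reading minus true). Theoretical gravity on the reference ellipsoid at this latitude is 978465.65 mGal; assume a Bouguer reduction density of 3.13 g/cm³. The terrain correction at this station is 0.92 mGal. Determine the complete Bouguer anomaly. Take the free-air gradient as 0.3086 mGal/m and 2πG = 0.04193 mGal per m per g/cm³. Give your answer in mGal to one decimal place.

Drift-corrected reading = 978064.08 − (0.303) = 978063.777 mGal
Free-air correction = 0.3086 × 1871.1 = 577.42 mGal
Free-air anomaly = 978063.777 − 978465.65 + (577.42) = 175.547 mGal
Bouguer slab correction = 0.04193 × 3.13 × 1871.1 = 245.56 mGal
Simple Bouguer anomaly = 175.547 − (245.56) = -70.013 mGal
Complete Bouguer anomaly = -70.013 + 0.92 = -69.093 mGal

-69.1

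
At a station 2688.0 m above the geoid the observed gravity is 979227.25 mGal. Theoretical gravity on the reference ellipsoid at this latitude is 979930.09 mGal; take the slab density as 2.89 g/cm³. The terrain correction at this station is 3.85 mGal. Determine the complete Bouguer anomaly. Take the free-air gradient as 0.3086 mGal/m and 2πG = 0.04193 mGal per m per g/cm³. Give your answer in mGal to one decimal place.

Free-air correction = 0.3086 × 2688.0 = 829.52 mGal
Free-air anomaly = 979227.25 − 979930.09 + (829.52) = 126.68 mGal
Bouguer slab correction = 0.04193 × 2.89 × 2688.0 = 325.73 mGal
Simple Bouguer anomaly = 126.68 − (325.73) = -199.05 mGal
Complete Bouguer anomaly = -199.05 + 3.85 = -195.20 mGal

-195.2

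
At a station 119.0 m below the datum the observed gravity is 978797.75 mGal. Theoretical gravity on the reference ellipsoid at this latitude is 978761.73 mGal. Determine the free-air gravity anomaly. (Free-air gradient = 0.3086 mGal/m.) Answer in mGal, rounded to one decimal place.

Free-air correction = 0.3086 × -119.0 = -36.72 mGal
Free-air anomaly = 978797.75 − 978761.73 + (-36.72) = -0.70 mGal

-0.7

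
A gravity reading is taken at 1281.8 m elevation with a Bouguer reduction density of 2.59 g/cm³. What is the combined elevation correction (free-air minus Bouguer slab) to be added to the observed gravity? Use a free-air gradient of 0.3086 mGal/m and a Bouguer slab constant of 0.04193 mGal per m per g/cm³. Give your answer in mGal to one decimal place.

256.4

Combined gradient = 0.3086 − 0.04193 × 2.59 = 0.2000013 mGal/m
Combined elevation correction = 0.2000013 × 1281.8 = 256.4 mGal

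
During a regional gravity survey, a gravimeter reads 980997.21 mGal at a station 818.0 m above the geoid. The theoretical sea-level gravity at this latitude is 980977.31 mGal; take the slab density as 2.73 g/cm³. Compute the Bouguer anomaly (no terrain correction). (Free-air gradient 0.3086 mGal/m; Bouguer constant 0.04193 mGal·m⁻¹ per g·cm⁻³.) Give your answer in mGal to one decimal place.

178.7

Free-air correction = 0.3086 × 818.0 = 252.43 mGal
Free-air anomaly = 980997.21 − 980977.31 + (252.43) = 272.33 mGal
Bouguer slab correction = 0.04193 × 2.73 × 818.0 = 93.64 mGal
Simple Bouguer anomaly = 272.33 − (93.64) = 178.69 mGal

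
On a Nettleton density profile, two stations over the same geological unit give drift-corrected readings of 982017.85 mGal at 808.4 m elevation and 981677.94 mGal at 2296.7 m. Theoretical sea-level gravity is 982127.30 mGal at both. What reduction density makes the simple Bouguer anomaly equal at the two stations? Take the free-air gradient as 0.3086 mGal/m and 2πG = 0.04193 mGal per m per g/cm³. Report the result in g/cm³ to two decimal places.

1.91

Δg_obs = 981677.94 − 982017.85 = -339.91 mGal over Δh = 2296.7 − 808.4 = 1488.3 m
Equal Bouguer anomalies ⇒ Δg_obs + (0.3086 − 0.04193ρ)·Δh = 0
0.3086 − 0.04193ρ = −Δg_obs/Δh = 0.22839
ρ = (0.3086 − 0.22839) / 0.04193 = 1.91 g/cm³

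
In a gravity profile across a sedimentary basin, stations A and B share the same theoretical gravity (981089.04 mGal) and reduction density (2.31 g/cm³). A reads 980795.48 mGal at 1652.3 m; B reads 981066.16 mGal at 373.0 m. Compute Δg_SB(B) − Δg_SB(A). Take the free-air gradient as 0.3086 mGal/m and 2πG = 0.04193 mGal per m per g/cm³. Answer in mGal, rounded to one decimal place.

-0.2

Δg_SB(A) = 980795.48 − 981089.04 + 0.3086×1652.3 − 0.04193×2.31×1652.3 = 56.30 mGal
Δg_SB(B) = 981066.16 − 981089.04 + 0.3086×373.0 − 0.04193×2.31×373.0 = 56.10 mGal
Difference = 56.10 − (56.30) = -0.20 mGal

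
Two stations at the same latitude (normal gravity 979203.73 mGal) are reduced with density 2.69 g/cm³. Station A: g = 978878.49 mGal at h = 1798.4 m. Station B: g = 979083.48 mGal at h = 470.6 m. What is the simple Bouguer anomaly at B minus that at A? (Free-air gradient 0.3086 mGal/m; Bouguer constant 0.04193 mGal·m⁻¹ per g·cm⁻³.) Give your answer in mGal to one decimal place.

-55.0

Δg_SB(A) = 978878.49 − 979203.73 + 0.3086×1798.4 − 0.04193×2.69×1798.4 = 26.90 mGal
Δg_SB(B) = 979083.48 − 979203.73 + 0.3086×470.6 − 0.04193×2.69×470.6 = -28.10 mGal
Difference = -28.10 − (26.90) = -55.00 mGal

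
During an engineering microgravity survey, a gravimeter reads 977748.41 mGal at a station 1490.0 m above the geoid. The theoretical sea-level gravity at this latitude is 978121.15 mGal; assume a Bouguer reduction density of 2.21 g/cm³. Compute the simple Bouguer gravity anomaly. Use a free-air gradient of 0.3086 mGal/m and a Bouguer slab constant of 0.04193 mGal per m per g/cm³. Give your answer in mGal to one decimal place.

-51.0

Free-air correction = 0.3086 × 1490.0 = 459.81 mGal
Free-air anomaly = 977748.41 − 978121.15 + (459.81) = 87.07 mGal
Bouguer slab correction = 0.04193 × 2.21 × 1490.0 = 138.07 mGal
Simple Bouguer anomaly = 87.07 − (138.07) = -51.00 mGal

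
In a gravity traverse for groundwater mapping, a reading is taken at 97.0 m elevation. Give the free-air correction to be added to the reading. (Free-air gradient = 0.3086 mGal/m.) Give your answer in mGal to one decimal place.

29.9

Free-air correction = 0.3086 × 97.0 = 29.9 mGal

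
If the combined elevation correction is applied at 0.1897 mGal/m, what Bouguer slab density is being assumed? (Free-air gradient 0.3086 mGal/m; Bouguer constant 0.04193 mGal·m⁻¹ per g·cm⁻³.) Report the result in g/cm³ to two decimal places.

0.1897 = 0.3086 − 0.04193 × ρ
ρ = (0.3086 − 0.1897) / 0.04193 = 2.84 g/cm³

2.84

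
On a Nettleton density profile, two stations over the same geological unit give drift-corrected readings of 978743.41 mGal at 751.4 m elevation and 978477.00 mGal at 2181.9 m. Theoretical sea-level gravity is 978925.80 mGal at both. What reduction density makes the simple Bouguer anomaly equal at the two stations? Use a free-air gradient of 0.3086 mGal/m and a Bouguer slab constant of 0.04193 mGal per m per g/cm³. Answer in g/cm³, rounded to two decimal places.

2.92

Δg_obs = 978477.00 − 978743.41 = -266.41 mGal over Δh = 2181.9 − 751.4 = 1430.5 m
Equal Bouguer anomalies ⇒ Δg_obs + (0.3086 − 0.04193ρ)·Δh = 0
0.3086 − 0.04193ρ = −Δg_obs/Δh = 0.18624
ρ = (0.3086 − 0.18624) / 0.04193 = 2.92 g/cm³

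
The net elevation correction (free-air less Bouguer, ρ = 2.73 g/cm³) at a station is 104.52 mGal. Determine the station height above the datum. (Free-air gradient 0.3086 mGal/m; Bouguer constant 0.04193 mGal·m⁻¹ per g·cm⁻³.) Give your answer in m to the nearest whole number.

538

Combined gradient = 0.3086 − 0.04193 × 2.73 = 0.1941311 mGal/m
h = 104.52 / 0.1941311 = 538.40 m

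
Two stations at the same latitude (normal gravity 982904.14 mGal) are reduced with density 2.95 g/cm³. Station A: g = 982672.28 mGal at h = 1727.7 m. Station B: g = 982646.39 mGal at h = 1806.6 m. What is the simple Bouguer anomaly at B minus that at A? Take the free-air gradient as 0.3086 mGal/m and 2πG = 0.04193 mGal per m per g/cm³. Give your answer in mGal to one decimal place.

Δg_SB(A) = 982672.28 − 982904.14 + 0.3086×1727.7 − 0.04193×2.95×1727.7 = 87.60 mGal
Δg_SB(B) = 982646.39 − 982904.14 + 0.3086×1806.6 − 0.04193×2.95×1806.6 = 76.30 mGal
Difference = 76.30 − (87.60) = -11.30 mGal

-11.3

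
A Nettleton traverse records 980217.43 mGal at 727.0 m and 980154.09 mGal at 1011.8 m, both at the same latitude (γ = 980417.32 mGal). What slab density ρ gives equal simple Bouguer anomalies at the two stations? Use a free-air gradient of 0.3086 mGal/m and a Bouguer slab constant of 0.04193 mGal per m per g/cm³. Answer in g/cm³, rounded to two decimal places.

2.06

Δg_obs = 980154.09 − 980217.43 = -63.34 mGal over Δh = 1011.8 − 727.0 = 284.8 m
Equal Bouguer anomalies ⇒ Δg_obs + (0.3086 − 0.04193ρ)·Δh = 0
0.3086 − 0.04193ρ = −Δg_obs/Δh = 0.22240
ρ = (0.3086 − 0.22240) / 0.04193 = 2.06 g/cm³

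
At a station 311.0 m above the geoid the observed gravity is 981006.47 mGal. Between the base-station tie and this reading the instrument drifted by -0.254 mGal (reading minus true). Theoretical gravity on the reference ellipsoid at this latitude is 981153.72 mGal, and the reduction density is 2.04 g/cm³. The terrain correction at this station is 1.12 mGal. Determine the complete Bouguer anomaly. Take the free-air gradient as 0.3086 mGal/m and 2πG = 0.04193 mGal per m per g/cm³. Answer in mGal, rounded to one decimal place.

Drift-corrected reading = 981006.47 − (-0.254) = 981006.724 mGal
Free-air correction = 0.3086 × 311.0 = 95.97 mGal
Free-air anomaly = 981006.724 − 981153.72 + (95.97) = -51.026 mGal
Bouguer slab correction = 0.04193 × 2.04 × 311.0 = 26.60 mGal
Simple Bouguer anomaly = -51.026 − (26.60) = -77.626 mGal
Complete Bouguer anomaly = -77.626 + 1.12 = -76.506 mGal

-76.5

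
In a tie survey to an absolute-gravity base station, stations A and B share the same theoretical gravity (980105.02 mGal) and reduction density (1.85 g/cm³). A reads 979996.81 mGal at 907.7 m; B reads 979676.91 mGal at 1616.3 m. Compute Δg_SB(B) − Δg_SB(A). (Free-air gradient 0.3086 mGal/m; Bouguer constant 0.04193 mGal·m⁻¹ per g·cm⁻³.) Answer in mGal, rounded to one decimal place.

-156.2

Δg_SB(A) = 979996.81 − 980105.02 + 0.3086×907.7 − 0.04193×1.85×907.7 = 101.50 mGal
Δg_SB(B) = 979676.91 − 980105.02 + 0.3086×1616.3 − 0.04193×1.85×1616.3 = -54.70 mGal
Difference = -54.70 − (101.50) = -156.20 mGal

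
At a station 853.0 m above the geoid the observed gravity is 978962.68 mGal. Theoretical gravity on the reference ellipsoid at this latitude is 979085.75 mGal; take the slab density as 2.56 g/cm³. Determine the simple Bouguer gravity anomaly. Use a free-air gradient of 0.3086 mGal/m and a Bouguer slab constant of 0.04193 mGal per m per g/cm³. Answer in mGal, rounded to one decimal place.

48.6

Free-air correction = 0.3086 × 853.0 = 263.24 mGal
Free-air anomaly = 978962.68 − 979085.75 + (263.24) = 140.17 mGal
Bouguer slab correction = 0.04193 × 2.56 × 853.0 = 91.56 mGal
Simple Bouguer anomaly = 140.17 − (91.56) = 48.61 mGal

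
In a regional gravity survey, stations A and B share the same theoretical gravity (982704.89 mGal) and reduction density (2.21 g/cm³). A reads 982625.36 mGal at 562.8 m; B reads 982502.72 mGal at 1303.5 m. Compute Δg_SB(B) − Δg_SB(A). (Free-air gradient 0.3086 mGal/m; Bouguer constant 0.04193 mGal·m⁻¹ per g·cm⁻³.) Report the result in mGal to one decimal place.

37.3

Δg_SB(A) = 982625.36 − 982704.89 + 0.3086×562.8 − 0.04193×2.21×562.8 = 42.00 mGal
Δg_SB(B) = 982502.72 − 982704.89 + 0.3086×1303.5 − 0.04193×2.21×1303.5 = 79.30 mGal
Difference = 79.30 − (42.00) = 37.30 mGal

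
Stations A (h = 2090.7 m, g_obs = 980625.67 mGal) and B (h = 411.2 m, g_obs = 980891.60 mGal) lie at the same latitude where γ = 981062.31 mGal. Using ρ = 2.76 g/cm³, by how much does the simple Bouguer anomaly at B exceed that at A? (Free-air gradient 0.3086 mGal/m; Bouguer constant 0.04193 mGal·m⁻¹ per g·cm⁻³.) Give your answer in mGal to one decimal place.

Δg_SB(A) = 980625.67 − 981062.31 + 0.3086×2090.7 − 0.04193×2.76×2090.7 = -33.40 mGal
Δg_SB(B) = 980891.60 − 981062.31 + 0.3086×411.2 − 0.04193×2.76×411.2 = -91.40 mGal
Difference = -91.40 − (-33.40) = -58.00 mGal

-58.0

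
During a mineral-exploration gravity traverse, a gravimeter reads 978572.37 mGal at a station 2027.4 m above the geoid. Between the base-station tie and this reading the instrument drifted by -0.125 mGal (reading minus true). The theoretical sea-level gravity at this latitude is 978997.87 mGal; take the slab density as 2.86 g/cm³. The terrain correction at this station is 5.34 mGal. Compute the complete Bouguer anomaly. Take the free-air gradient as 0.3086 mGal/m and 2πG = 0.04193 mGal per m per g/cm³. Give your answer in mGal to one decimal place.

Drift-corrected reading = 978572.37 − (-0.125) = 978572.495 mGal
Free-air correction = 0.3086 × 2027.4 = 625.66 mGal
Free-air anomaly = 978572.495 − 978997.87 + (625.66) = 200.285 mGal
Bouguer slab correction = 0.04193 × 2.86 × 2027.4 = 243.13 mGal
Simple Bouguer anomaly = 200.285 − (243.13) = -42.845 mGal
Complete Bouguer anomaly = -42.845 + 5.34 = -37.505 mGal

-37.5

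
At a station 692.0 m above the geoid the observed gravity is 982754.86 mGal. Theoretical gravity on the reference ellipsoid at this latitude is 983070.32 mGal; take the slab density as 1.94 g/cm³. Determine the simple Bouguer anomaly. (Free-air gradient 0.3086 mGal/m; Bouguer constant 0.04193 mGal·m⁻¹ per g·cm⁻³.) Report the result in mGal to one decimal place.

Free-air correction = 0.3086 × 692.0 = 213.55 mGal
Free-air anomaly = 982754.86 − 983070.32 + (213.55) = -101.91 mGal
Bouguer slab correction = 0.04193 × 1.94 × 692.0 = 56.29 mGal
Simple Bouguer anomaly = -101.91 − (56.29) = -158.20 mGal

-158.2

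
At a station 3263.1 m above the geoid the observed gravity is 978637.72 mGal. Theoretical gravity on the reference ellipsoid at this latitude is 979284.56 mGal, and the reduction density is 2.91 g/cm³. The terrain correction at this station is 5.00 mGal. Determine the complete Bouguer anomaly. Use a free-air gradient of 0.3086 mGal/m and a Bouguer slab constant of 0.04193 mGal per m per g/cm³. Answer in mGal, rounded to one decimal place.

Free-air correction = 0.3086 × 3263.1 = 1006.99 mGal
Free-air anomaly = 978637.72 − 979284.56 + (1006.99) = 360.15 mGal
Bouguer slab correction = 0.04193 × 2.91 × 3263.1 = 398.15 mGal
Simple Bouguer anomaly = 360.15 − (398.15) = -38.00 mGal
Complete Bouguer anomaly = -38.00 + 5.00 = -33.00 mGal

-33.0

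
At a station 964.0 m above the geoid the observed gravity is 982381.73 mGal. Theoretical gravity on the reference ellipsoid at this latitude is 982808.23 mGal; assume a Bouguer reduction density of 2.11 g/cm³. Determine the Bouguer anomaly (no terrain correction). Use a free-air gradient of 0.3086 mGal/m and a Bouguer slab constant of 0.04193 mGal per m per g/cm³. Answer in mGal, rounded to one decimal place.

-214.3

Free-air correction = 0.3086 × 964.0 = 297.49 mGal
Free-air anomaly = 982381.73 − 982808.23 + (297.49) = -129.01 mGal
Bouguer slab correction = 0.04193 × 2.11 × 964.0 = 85.29 mGal
Simple Bouguer anomaly = -129.01 − (85.29) = -214.30 mGal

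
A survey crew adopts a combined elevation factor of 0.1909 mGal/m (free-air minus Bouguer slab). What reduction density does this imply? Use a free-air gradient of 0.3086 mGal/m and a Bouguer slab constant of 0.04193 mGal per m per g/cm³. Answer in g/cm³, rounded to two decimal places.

2.81

0.1909 = 0.3086 − 0.04193 × ρ
ρ = (0.3086 − 0.1909) / 0.04193 = 2.81 g/cm³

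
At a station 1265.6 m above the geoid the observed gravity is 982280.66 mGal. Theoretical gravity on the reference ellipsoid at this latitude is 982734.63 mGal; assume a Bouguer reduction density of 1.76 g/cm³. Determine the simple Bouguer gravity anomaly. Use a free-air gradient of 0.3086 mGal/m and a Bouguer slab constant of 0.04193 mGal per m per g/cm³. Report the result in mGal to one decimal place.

Free-air correction = 0.3086 × 1265.6 = 390.56 mGal
Free-air anomaly = 982280.66 − 982734.63 + (390.56) = -63.41 mGal
Bouguer slab correction = 0.04193 × 1.76 × 1265.6 = 93.40 mGal
Simple Bouguer anomaly = -63.41 − (93.40) = -156.81 mGal

-156.8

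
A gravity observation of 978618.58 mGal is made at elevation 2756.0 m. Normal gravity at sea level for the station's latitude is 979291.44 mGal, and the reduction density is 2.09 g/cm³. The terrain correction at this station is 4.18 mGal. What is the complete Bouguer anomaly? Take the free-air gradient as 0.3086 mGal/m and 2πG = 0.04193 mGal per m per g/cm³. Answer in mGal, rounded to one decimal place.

-59.7

Free-air correction = 0.3086 × 2756.0 = 850.50 mGal
Free-air anomaly = 978618.58 − 979291.44 + (850.50) = 177.64 mGal
Bouguer slab correction = 0.04193 × 2.09 × 2756.0 = 241.52 mGal
Simple Bouguer anomaly = 177.64 − (241.52) = -63.88 mGal
Complete Bouguer anomaly = -63.88 + 4.18 = -59.70 mGal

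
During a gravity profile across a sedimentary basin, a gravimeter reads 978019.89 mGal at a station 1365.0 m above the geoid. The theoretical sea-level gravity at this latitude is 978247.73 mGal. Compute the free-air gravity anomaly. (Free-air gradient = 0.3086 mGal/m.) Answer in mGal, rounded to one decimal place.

193.4

Free-air correction = 0.3086 × 1365.0 = 421.24 mGal
Free-air anomaly = 978019.89 − 978247.73 + (421.24) = 193.40 mGal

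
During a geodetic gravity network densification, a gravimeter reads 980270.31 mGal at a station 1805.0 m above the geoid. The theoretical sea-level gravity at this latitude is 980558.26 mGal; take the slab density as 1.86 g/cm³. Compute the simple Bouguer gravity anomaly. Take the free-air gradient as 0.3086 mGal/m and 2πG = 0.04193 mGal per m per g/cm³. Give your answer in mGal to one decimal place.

Free-air correction = 0.3086 × 1805.0 = 557.02 mGal
Free-air anomaly = 980270.31 − 980558.26 + (557.02) = 269.07 mGal
Bouguer slab correction = 0.04193 × 1.86 × 1805.0 = 140.77 mGal
Simple Bouguer anomaly = 269.07 − (140.77) = 128.30 mGal

128.3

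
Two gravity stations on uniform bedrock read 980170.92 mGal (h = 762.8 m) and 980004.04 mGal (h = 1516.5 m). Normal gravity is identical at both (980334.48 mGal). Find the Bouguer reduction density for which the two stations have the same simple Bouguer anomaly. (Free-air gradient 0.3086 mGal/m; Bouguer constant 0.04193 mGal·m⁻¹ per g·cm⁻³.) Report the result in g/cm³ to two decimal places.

2.08

Δg_obs = 980004.04 − 980170.92 = -166.88 mGal over Δh = 1516.5 − 762.8 = 753.7 m
Equal Bouguer anomalies ⇒ Δg_obs + (0.3086 − 0.04193ρ)·Δh = 0
0.3086 − 0.04193ρ = −Δg_obs/Δh = 0.22141
ρ = (0.3086 − 0.22141) / 0.04193 = 2.08 g/cm³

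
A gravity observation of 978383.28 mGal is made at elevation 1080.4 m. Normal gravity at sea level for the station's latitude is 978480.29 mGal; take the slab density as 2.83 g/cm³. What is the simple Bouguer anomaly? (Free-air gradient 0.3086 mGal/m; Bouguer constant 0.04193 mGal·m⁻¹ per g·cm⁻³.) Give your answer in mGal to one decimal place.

108.2

Free-air correction = 0.3086 × 1080.4 = 333.41 mGal
Free-air anomaly = 978383.28 − 978480.29 + (333.41) = 236.40 mGal
Bouguer slab correction = 0.04193 × 2.83 × 1080.4 = 128.20 mGal
Simple Bouguer anomaly = 236.40 − (128.20) = 108.20 mGal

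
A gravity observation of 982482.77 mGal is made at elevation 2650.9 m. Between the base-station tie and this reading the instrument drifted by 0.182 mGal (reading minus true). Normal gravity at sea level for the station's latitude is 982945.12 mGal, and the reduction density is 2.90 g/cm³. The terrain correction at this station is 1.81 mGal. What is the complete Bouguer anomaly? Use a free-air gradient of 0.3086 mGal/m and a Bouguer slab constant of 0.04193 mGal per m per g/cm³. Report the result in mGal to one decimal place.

Drift-corrected reading = 982482.77 − (0.182) = 982482.588 mGal
Free-air correction = 0.3086 × 2650.9 = 818.07 mGal
Free-air anomaly = 982482.588 − 982945.12 + (818.07) = 355.538 mGal
Bouguer slab correction = 0.04193 × 2.90 × 2650.9 = 322.34 mGal
Simple Bouguer anomaly = 355.538 − (322.34) = 33.198 mGal
Complete Bouguer anomaly = 33.198 + 1.81 = 35.008 mGal

35.0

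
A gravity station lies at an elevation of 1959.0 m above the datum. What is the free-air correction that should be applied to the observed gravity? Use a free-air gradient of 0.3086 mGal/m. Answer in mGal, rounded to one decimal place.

Free-air correction = 0.3086 × 1959.0 = 604.5 mGal

604.5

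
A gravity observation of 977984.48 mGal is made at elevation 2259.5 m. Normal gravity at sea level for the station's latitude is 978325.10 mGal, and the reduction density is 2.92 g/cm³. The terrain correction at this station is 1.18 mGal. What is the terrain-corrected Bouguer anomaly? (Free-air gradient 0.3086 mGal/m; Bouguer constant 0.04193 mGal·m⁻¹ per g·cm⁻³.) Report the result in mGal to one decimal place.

Free-air correction = 0.3086 × 2259.5 = 697.28 mGal
Free-air anomaly = 977984.48 − 978325.10 + (697.28) = 356.66 mGal
Bouguer slab correction = 0.04193 × 2.92 × 2259.5 = 276.64 mGal
Simple Bouguer anomaly = 356.66 − (276.64) = 80.02 mGal
Complete Bouguer anomaly = 80.02 + 1.18 = 81.20 mGal

81.2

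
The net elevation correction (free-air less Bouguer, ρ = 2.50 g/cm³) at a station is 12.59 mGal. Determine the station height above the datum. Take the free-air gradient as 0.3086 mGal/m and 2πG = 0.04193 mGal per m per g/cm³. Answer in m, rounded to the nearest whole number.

62

Combined gradient = 0.3086 − 0.04193 × 2.50 = 0.2037750 mGal/m
h = 12.59 / 0.2037750 = 61.78 m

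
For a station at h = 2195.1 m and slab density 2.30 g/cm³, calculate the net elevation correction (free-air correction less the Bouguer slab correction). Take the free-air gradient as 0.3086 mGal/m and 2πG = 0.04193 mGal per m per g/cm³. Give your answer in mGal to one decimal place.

465.7

Combined gradient = 0.3086 − 0.04193 × 2.30 = 0.2121610 mGal/m
Combined elevation correction = 0.2121610 × 2195.1 = 465.7 mGal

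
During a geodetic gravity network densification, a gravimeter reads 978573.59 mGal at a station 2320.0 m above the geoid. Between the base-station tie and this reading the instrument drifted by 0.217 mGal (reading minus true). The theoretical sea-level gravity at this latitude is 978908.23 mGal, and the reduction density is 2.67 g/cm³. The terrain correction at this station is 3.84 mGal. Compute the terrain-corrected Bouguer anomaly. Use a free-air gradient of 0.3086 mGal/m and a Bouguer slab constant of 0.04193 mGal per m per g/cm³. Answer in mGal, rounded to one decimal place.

125.2

Drift-corrected reading = 978573.59 − (0.217) = 978573.373 mGal
Free-air correction = 0.3086 × 2320.0 = 715.95 mGal
Free-air anomaly = 978573.373 − 978908.23 + (715.95) = 381.093 mGal
Bouguer slab correction = 0.04193 × 2.67 × 2320.0 = 259.73 mGal
Simple Bouguer anomaly = 381.093 − (259.73) = 121.363 mGal
Complete Bouguer anomaly = 121.363 + 3.84 = 125.203 mGal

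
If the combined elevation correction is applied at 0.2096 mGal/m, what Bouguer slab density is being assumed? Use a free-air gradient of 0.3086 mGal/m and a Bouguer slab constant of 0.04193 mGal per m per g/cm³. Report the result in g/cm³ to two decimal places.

0.2096 = 0.3086 − 0.04193 × ρ
ρ = (0.3086 − 0.2096) / 0.04193 = 2.36 g/cm³

2.36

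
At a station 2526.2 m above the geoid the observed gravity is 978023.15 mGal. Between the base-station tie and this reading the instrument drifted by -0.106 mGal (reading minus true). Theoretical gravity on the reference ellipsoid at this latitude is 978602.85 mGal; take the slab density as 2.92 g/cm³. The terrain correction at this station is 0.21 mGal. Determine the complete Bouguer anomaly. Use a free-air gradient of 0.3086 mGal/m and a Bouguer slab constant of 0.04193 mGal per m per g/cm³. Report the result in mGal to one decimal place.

Drift-corrected reading = 978023.15 − (-0.106) = 978023.256 mGal
Free-air correction = 0.3086 × 2526.2 = 779.59 mGal
Free-air anomaly = 978023.256 − 978602.85 + (779.59) = 199.996 mGal
Bouguer slab correction = 0.04193 × 2.92 × 2526.2 = 309.30 mGal
Simple Bouguer anomaly = 199.996 − (309.30) = -109.304 mGal
Complete Bouguer anomaly = -109.304 + 0.21 = -109.094 mGal

-109.1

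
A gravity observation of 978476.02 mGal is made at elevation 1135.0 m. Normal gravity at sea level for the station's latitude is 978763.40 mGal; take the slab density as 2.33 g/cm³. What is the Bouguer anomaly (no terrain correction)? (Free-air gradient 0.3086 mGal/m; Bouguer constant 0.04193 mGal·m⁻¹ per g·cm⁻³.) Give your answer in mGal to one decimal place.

-48.0

Free-air correction = 0.3086 × 1135.0 = 350.26 mGal
Free-air anomaly = 978476.02 − 978763.40 + (350.26) = 62.88 mGal
Bouguer slab correction = 0.04193 × 2.33 × 1135.0 = 110.89 mGal
Simple Bouguer anomaly = 62.88 − (110.89) = -48.01 mGal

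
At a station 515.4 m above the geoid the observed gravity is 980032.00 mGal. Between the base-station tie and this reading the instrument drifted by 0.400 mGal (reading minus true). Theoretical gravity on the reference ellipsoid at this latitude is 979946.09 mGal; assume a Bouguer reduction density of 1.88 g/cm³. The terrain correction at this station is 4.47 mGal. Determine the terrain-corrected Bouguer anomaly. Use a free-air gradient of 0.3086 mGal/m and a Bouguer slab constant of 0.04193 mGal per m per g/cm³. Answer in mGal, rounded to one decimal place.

Drift-corrected reading = 980032.00 − (0.400) = 980031.600 mGal
Free-air correction = 0.3086 × 515.4 = 159.05 mGal
Free-air anomaly = 980031.600 − 979946.09 + (159.05) = 244.560 mGal
Bouguer slab correction = 0.04193 × 1.88 × 515.4 = 40.63 mGal
Simple Bouguer anomaly = 244.560 − (40.63) = 203.930 mGal
Complete Bouguer anomaly = 203.930 + 4.47 = 208.400 mGal

208.4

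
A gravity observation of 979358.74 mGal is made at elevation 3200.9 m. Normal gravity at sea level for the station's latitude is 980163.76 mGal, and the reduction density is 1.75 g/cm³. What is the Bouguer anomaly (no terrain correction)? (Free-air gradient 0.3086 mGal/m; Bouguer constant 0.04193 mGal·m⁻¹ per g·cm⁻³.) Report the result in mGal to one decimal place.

-52.1

Free-air correction = 0.3086 × 3200.9 = 987.80 mGal
Free-air anomaly = 979358.74 − 980163.76 + (987.80) = 182.78 mGal
Bouguer slab correction = 0.04193 × 1.75 × 3200.9 = 234.87 mGal
Simple Bouguer anomaly = 182.78 − (234.87) = -52.09 mGal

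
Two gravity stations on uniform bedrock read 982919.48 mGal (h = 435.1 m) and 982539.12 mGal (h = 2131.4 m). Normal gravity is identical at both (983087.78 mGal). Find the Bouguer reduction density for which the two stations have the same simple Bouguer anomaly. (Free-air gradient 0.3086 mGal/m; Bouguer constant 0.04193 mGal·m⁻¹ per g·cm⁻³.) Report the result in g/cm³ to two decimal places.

2.01

Δg_obs = 982539.12 − 982919.48 = -380.36 mGal over Δh = 2131.4 − 435.1 = 1696.3 m
Equal Bouguer anomalies ⇒ Δg_obs + (0.3086 − 0.04193ρ)·Δh = 0
0.3086 − 0.04193ρ = −Δg_obs/Δh = 0.22423
ρ = (0.3086 − 0.22423) / 0.04193 = 2.01 g/cm³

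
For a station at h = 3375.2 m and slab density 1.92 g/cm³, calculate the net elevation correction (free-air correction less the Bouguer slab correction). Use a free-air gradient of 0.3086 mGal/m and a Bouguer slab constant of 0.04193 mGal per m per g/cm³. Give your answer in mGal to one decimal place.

Combined gradient = 0.3086 − 0.04193 × 1.92 = 0.2280944 mGal/m
Combined elevation correction = 0.2280944 × 3375.2 = 769.9 mGal

769.9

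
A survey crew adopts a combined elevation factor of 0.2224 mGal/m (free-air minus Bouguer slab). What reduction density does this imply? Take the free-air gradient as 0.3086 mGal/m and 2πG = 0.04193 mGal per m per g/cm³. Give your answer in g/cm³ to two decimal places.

0.2224 = 0.3086 − 0.04193 × ρ
ρ = (0.3086 − 0.2224) / 0.04193 = 2.06 g/cm³

2.06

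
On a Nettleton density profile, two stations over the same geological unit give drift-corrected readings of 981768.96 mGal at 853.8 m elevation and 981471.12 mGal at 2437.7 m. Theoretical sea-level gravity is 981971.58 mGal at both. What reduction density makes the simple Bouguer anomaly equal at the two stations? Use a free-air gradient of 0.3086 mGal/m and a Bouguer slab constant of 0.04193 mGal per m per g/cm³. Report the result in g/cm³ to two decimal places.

2.88

Δg_obs = 981471.12 − 981768.96 = -297.84 mGal over Δh = 2437.7 − 853.8 = 1583.9 m
Equal Bouguer anomalies ⇒ Δg_obs + (0.3086 − 0.04193ρ)·Δh = 0
0.3086 − 0.04193ρ = −Δg_obs/Δh = 0.18804
ρ = (0.3086 − 0.18804) / 0.04193 = 2.88 g/cm³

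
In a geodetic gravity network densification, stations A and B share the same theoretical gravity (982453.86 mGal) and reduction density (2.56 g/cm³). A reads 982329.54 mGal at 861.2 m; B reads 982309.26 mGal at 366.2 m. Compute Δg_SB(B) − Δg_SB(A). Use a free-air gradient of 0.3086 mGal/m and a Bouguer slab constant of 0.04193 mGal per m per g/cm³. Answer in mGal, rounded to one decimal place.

-119.9

Δg_SB(A) = 982329.54 − 982453.86 + 0.3086×861.2 − 0.04193×2.56×861.2 = 49.00 mGal
Δg_SB(B) = 982309.26 − 982453.86 + 0.3086×366.2 − 0.04193×2.56×366.2 = -70.90 mGal
Difference = -70.90 − (49.00) = -119.90 mGal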